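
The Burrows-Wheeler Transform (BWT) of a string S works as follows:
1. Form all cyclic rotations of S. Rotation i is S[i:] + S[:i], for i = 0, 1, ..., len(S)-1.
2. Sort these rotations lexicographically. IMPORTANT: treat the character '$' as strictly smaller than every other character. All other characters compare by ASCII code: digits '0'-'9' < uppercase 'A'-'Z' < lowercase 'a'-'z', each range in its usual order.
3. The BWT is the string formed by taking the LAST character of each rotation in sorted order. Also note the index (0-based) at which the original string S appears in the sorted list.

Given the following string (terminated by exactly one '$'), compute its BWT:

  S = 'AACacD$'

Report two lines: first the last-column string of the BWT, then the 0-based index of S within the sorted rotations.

Answer: D$AAcCa
1

Derivation:
All 7 rotations (rotation i = S[i:]+S[:i]):
  rot[0] = AACacD$
  rot[1] = ACacD$A
  rot[2] = CacD$AA
  rot[3] = acD$AAC
  rot[4] = cD$AACa
  rot[5] = D$AACac
  rot[6] = $AACacD
Sorted (with $ < everything):
  sorted[0] = $AACacD  (last char: 'D')
  sorted[1] = AACacD$  (last char: '$')
  sorted[2] = ACacD$A  (last char: 'A')
  sorted[3] = CacD$AA  (last char: 'A')
  sorted[4] = D$AACac  (last char: 'c')
  sorted[5] = acD$AAC  (last char: 'C')
  sorted[6] = cD$AACa  (last char: 'a')
Last column: D$AAcCa
Original string S is at sorted index 1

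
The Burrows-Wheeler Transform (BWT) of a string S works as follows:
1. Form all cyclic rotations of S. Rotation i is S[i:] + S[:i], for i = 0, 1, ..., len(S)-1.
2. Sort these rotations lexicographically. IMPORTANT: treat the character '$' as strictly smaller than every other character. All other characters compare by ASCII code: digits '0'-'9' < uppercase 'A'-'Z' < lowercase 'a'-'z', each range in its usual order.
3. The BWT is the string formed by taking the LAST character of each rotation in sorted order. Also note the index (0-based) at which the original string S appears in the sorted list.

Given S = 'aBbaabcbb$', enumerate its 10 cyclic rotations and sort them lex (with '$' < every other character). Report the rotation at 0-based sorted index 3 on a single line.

Answer: aabcbb$aBb

Derivation:
All 10 rotations (rotation i = S[i:]+S[:i]):
  rot[0] = aBbaabcbb$
  rot[1] = Bbaabcbb$a
  rot[2] = baabcbb$aB
  rot[3] = aabcbb$aBb
  rot[4] = abcbb$aBba
  rot[5] = bcbb$aBbaa
  rot[6] = cbb$aBbaab
  rot[7] = bb$aBbaabc
  rot[8] = b$aBbaabcb
  rot[9] = $aBbaabcbb
Sorted (with $ < everything):
  sorted[0] = $aBbaabcbb
  sorted[1] = Bbaabcbb$a
  sorted[2] = aBbaabcbb$
  sorted[3] = aabcbb$aBb
  sorted[4] = abcbb$aBba
  sorted[5] = b$aBbaabcb
  sorted[6] = baabcbb$aB
  sorted[7] = bb$aBbaabc
  sorted[8] = bcbb$aBbaa
  sorted[9] = cbb$aBbaab
sorted[3] = aabcbb$aBb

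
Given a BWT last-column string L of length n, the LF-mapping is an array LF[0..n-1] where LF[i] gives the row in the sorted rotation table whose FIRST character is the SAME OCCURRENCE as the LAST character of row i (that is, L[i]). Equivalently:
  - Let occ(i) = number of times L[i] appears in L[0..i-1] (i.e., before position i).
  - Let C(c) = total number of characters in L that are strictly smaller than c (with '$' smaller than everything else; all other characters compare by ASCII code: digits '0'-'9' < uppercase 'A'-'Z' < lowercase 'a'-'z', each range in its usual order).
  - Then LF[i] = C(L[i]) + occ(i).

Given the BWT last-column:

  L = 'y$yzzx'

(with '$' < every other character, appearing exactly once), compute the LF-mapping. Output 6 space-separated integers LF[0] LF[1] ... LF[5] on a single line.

Char counts: '$':1, 'x':1, 'y':2, 'z':2
C (first-col start): C('$')=0, C('x')=1, C('y')=2, C('z')=4
L[0]='y': occ=0, LF[0]=C('y')+0=2+0=2
L[1]='$': occ=0, LF[1]=C('$')+0=0+0=0
L[2]='y': occ=1, LF[2]=C('y')+1=2+1=3
L[3]='z': occ=0, LF[3]=C('z')+0=4+0=4
L[4]='z': occ=1, LF[4]=C('z')+1=4+1=5
L[5]='x': occ=0, LF[5]=C('x')+0=1+0=1

Answer: 2 0 3 4 5 1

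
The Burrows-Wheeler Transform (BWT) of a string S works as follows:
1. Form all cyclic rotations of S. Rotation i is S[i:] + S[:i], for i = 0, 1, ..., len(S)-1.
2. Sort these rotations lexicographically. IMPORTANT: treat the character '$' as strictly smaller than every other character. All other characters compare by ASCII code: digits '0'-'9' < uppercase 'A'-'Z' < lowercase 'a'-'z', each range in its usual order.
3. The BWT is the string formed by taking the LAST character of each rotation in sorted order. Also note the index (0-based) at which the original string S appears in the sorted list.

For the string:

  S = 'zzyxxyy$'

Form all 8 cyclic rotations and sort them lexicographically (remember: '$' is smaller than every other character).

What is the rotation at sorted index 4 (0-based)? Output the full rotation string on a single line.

All 8 rotations (rotation i = S[i:]+S[:i]):
  rot[0] = zzyxxyy$
  rot[1] = zyxxyy$z
  rot[2] = yxxyy$zz
  rot[3] = xxyy$zzy
  rot[4] = xyy$zzyx
  rot[5] = yy$zzyxx
  rot[6] = y$zzyxxy
  rot[7] = $zzyxxyy
Sorted (with $ < everything):
  sorted[0] = $zzyxxyy
  sorted[1] = xxyy$zzy
  sorted[2] = xyy$zzyx
  sorted[3] = y$zzyxxy
  sorted[4] = yxxyy$zz
  sorted[5] = yy$zzyxx
  sorted[6] = zyxxyy$z
  sorted[7] = zzyxxyy$
sorted[4] = yxxyy$zz

Answer: yxxyy$zz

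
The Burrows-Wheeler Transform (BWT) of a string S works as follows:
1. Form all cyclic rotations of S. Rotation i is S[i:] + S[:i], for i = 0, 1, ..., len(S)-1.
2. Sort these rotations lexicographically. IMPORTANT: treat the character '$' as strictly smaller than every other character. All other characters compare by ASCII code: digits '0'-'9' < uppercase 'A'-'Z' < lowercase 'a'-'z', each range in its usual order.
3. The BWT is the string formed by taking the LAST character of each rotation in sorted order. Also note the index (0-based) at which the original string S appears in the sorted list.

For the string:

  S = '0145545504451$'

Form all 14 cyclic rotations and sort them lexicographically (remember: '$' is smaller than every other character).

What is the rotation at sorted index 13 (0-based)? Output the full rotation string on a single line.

Answer: 5545504451$014

Derivation:
All 14 rotations (rotation i = S[i:]+S[:i]):
  rot[0] = 0145545504451$
  rot[1] = 145545504451$0
  rot[2] = 45545504451$01
  rot[3] = 5545504451$014
  rot[4] = 545504451$0145
  rot[5] = 45504451$01455
  rot[6] = 5504451$014554
  rot[7] = 504451$0145545
  rot[8] = 04451$01455455
  rot[9] = 4451$014554550
  rot[10] = 451$0145545504
  rot[11] = 51$01455455044
  rot[12] = 1$014554550445
  rot[13] = $0145545504451
Sorted (with $ < everything):
  sorted[0] = $0145545504451
  sorted[1] = 0145545504451$
  sorted[2] = 04451$01455455
  sorted[3] = 1$014554550445
  sorted[4] = 145545504451$0
  sorted[5] = 4451$014554550
  sorted[6] = 451$0145545504
  sorted[7] = 45504451$01455
  sorted[8] = 45545504451$01
  sorted[9] = 504451$0145545
  sorted[10] = 51$01455455044
  sorted[11] = 545504451$0145
  sorted[12] = 5504451$014554
  sorted[13] = 5545504451$014
sorted[13] = 5545504451$014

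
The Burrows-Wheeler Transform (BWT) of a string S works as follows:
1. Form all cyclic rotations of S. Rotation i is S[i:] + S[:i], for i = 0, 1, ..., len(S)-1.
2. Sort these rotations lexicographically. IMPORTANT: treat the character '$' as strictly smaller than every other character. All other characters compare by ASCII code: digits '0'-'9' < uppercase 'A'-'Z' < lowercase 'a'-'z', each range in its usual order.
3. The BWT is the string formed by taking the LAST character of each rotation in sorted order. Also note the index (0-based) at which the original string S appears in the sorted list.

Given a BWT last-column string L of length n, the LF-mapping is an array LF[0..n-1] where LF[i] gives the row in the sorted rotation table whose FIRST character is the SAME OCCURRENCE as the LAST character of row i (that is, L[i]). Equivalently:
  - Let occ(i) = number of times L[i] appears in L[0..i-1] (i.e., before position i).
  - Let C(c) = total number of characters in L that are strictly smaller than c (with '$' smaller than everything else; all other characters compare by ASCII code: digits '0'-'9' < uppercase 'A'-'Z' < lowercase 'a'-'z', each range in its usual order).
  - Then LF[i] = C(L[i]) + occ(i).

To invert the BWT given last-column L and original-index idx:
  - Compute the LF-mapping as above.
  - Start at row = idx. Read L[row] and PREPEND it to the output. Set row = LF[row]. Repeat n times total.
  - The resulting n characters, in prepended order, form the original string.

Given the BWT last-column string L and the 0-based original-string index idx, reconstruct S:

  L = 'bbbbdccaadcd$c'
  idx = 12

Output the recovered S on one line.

LF mapping: 3 4 5 6 11 7 8 1 2 12 9 13 0 10
Walk LF starting at row 12, prepending L[row]:
  step 1: row=12, L[12]='$', prepend. Next row=LF[12]=0
  step 2: row=0, L[0]='b', prepend. Next row=LF[0]=3
  step 3: row=3, L[3]='b', prepend. Next row=LF[3]=6
  step 4: row=6, L[6]='c', prepend. Next row=LF[6]=8
  step 5: row=8, L[8]='a', prepend. Next row=LF[8]=2
  step 6: row=2, L[2]='b', prepend. Next row=LF[2]=5
  step 7: row=5, L[5]='c', prepend. Next row=LF[5]=7
  step 8: row=7, L[7]='a', prepend. Next row=LF[7]=1
  step 9: row=1, L[1]='b', prepend. Next row=LF[1]=4
  step 10: row=4, L[4]='d', prepend. Next row=LF[4]=11
  step 11: row=11, L[11]='d', prepend. Next row=LF[11]=13
  step 12: row=13, L[13]='c', prepend. Next row=LF[13]=10
  step 13: row=10, L[10]='c', prepend. Next row=LF[10]=9
  step 14: row=9, L[9]='d', prepend. Next row=LF[9]=12
Reversed output: dccddbacbacbb$

Answer: dccddbacbacbb$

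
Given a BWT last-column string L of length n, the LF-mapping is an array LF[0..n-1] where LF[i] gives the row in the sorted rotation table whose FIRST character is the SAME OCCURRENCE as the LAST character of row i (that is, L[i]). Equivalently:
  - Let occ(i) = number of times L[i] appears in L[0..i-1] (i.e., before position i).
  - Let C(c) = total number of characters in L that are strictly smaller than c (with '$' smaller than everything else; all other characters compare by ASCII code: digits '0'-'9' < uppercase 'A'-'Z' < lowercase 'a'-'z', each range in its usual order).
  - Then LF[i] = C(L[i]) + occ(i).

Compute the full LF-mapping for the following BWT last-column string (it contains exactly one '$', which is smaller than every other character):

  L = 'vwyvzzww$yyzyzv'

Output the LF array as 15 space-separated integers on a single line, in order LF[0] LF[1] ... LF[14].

Char counts: '$':1, 'v':3, 'w':3, 'y':4, 'z':4
C (first-col start): C('$')=0, C('v')=1, C('w')=4, C('y')=7, C('z')=11
L[0]='v': occ=0, LF[0]=C('v')+0=1+0=1
L[1]='w': occ=0, LF[1]=C('w')+0=4+0=4
L[2]='y': occ=0, LF[2]=C('y')+0=7+0=7
L[3]='v': occ=1, LF[3]=C('v')+1=1+1=2
L[4]='z': occ=0, LF[4]=C('z')+0=11+0=11
L[5]='z': occ=1, LF[5]=C('z')+1=11+1=12
L[6]='w': occ=1, LF[6]=C('w')+1=4+1=5
L[7]='w': occ=2, LF[7]=C('w')+2=4+2=6
L[8]='$': occ=0, LF[8]=C('$')+0=0+0=0
L[9]='y': occ=1, LF[9]=C('y')+1=7+1=8
L[10]='y': occ=2, LF[10]=C('y')+2=7+2=9
L[11]='z': occ=2, LF[11]=C('z')+2=11+2=13
L[12]='y': occ=3, LF[12]=C('y')+3=7+3=10
L[13]='z': occ=3, LF[13]=C('z')+3=11+3=14
L[14]='v': occ=2, LF[14]=C('v')+2=1+2=3

Answer: 1 4 7 2 11 12 5 6 0 8 9 13 10 14 3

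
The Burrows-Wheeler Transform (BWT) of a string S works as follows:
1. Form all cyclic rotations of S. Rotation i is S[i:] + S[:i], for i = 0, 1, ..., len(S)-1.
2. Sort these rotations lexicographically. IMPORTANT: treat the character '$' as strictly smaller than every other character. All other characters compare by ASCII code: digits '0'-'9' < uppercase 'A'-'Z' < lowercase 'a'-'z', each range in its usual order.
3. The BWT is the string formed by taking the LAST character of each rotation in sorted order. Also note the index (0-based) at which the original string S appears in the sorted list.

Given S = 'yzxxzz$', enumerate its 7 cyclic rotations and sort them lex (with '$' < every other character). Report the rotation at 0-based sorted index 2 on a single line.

Answer: xzz$yzx

Derivation:
All 7 rotations (rotation i = S[i:]+S[:i]):
  rot[0] = yzxxzz$
  rot[1] = zxxzz$y
  rot[2] = xxzz$yz
  rot[3] = xzz$yzx
  rot[4] = zz$yzxx
  rot[5] = z$yzxxz
  rot[6] = $yzxxzz
Sorted (with $ < everything):
  sorted[0] = $yzxxzz
  sorted[1] = xxzz$yz
  sorted[2] = xzz$yzx
  sorted[3] = yzxxzz$
  sorted[4] = z$yzxxz
  sorted[5] = zxxzz$y
  sorted[6] = zz$yzxx
sorted[2] = xzz$yzx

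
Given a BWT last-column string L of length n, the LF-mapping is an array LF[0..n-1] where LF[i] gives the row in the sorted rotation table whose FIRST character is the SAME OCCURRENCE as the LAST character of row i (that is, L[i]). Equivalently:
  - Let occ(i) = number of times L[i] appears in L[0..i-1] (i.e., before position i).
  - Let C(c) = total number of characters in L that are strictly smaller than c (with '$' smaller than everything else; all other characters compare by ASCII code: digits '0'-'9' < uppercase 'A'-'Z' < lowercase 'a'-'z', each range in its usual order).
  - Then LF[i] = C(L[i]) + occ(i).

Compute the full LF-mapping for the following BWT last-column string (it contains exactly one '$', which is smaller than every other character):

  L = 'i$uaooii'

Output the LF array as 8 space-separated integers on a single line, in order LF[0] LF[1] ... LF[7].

Answer: 2 0 7 1 5 6 3 4

Derivation:
Char counts: '$':1, 'a':1, 'i':3, 'o':2, 'u':1
C (first-col start): C('$')=0, C('a')=1, C('i')=2, C('o')=5, C('u')=7
L[0]='i': occ=0, LF[0]=C('i')+0=2+0=2
L[1]='$': occ=0, LF[1]=C('$')+0=0+0=0
L[2]='u': occ=0, LF[2]=C('u')+0=7+0=7
L[3]='a': occ=0, LF[3]=C('a')+0=1+0=1
L[4]='o': occ=0, LF[4]=C('o')+0=5+0=5
L[5]='o': occ=1, LF[5]=C('o')+1=5+1=6
L[6]='i': occ=1, LF[6]=C('i')+1=2+1=3
L[7]='i': occ=2, LF[7]=C('i')+2=2+2=4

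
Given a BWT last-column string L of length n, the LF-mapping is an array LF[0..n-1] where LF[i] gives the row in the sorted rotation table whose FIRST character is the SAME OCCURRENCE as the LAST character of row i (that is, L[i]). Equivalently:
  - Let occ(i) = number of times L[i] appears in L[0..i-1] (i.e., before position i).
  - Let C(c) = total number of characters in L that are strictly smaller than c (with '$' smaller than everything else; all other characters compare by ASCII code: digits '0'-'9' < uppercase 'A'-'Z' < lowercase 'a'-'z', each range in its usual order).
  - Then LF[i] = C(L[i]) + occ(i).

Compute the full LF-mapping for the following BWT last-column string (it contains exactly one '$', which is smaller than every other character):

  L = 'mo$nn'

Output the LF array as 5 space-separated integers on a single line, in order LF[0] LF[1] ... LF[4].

Answer: 1 4 0 2 3

Derivation:
Char counts: '$':1, 'm':1, 'n':2, 'o':1
C (first-col start): C('$')=0, C('m')=1, C('n')=2, C('o')=4
L[0]='m': occ=0, LF[0]=C('m')+0=1+0=1
L[1]='o': occ=0, LF[1]=C('o')+0=4+0=4
L[2]='$': occ=0, LF[2]=C('$')+0=0+0=0
L[3]='n': occ=0, LF[3]=C('n')+0=2+0=2
L[4]='n': occ=1, LF[4]=C('n')+1=2+1=3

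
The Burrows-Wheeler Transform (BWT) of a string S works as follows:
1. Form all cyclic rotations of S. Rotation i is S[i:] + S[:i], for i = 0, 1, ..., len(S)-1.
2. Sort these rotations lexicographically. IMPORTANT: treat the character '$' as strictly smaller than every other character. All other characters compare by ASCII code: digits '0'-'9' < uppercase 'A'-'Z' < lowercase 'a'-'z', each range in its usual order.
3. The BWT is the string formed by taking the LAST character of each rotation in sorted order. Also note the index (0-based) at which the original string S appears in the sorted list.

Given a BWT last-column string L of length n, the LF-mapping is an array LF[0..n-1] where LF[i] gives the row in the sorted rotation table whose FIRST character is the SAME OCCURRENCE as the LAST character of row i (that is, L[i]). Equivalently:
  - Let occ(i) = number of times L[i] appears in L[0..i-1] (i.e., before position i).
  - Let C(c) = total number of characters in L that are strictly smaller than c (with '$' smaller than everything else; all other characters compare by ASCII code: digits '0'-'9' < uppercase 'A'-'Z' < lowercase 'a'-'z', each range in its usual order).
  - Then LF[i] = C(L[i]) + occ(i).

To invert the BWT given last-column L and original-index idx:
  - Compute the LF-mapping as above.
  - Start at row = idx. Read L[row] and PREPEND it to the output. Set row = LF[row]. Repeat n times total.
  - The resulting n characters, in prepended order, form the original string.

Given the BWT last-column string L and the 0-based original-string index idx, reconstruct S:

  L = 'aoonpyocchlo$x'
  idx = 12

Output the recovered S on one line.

LF mapping: 1 7 8 6 11 13 9 2 3 4 5 10 0 12
Walk LF starting at row 12, prepending L[row]:
  step 1: row=12, L[12]='$', prepend. Next row=LF[12]=0
  step 2: row=0, L[0]='a', prepend. Next row=LF[0]=1
  step 3: row=1, L[1]='o', prepend. Next row=LF[1]=7
  step 4: row=7, L[7]='c', prepend. Next row=LF[7]=2
  step 5: row=2, L[2]='o', prepend. Next row=LF[2]=8
  step 6: row=8, L[8]='c', prepend. Next row=LF[8]=3
  step 7: row=3, L[3]='n', prepend. Next row=LF[3]=6
  step 8: row=6, L[6]='o', prepend. Next row=LF[6]=9
  step 9: row=9, L[9]='h', prepend. Next row=LF[9]=4
  step 10: row=4, L[4]='p', prepend. Next row=LF[4]=11
  step 11: row=11, L[11]='o', prepend. Next row=LF[11]=10
  step 12: row=10, L[10]='l', prepend. Next row=LF[10]=5
  step 13: row=5, L[5]='y', prepend. Next row=LF[5]=13
  step 14: row=13, L[13]='x', prepend. Next row=LF[13]=12
Reversed output: xylophoncocoa$

Answer: xylophoncocoa$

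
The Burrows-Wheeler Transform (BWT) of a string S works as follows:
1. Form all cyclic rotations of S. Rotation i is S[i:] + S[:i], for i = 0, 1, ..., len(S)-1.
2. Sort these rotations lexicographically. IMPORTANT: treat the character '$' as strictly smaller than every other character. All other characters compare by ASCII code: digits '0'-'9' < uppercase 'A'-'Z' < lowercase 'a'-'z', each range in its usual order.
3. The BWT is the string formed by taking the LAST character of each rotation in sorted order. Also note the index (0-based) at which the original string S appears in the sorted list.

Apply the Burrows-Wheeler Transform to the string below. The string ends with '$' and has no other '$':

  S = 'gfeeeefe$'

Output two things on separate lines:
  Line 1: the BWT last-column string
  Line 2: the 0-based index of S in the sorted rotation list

All 9 rotations (rotation i = S[i:]+S[:i]):
  rot[0] = gfeeeefe$
  rot[1] = feeeefe$g
  rot[2] = eeeefe$gf
  rot[3] = eeefe$gfe
  rot[4] = eefe$gfee
  rot[5] = efe$gfeee
  rot[6] = fe$gfeeee
  rot[7] = e$gfeeeef
  rot[8] = $gfeeeefe
Sorted (with $ < everything):
  sorted[0] = $gfeeeefe  (last char: 'e')
  sorted[1] = e$gfeeeef  (last char: 'f')
  sorted[2] = eeeefe$gf  (last char: 'f')
  sorted[3] = eeefe$gfe  (last char: 'e')
  sorted[4] = eefe$gfee  (last char: 'e')
  sorted[5] = efe$gfeee  (last char: 'e')
  sorted[6] = fe$gfeeee  (last char: 'e')
  sorted[7] = feeeefe$g  (last char: 'g')
  sorted[8] = gfeeeefe$  (last char: '$')
Last column: effeeeeg$
Original string S is at sorted index 8

Answer: effeeeeg$
8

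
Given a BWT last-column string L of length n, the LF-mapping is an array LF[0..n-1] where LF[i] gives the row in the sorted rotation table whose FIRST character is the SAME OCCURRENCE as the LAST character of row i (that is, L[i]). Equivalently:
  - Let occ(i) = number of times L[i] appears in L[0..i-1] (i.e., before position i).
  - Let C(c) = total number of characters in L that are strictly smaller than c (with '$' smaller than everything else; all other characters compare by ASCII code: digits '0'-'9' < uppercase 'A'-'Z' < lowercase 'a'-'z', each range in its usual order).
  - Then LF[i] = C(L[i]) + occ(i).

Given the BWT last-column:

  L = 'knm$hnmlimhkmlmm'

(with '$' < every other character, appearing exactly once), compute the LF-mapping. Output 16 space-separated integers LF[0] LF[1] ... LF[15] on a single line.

Char counts: '$':1, 'h':2, 'i':1, 'k':2, 'l':2, 'm':6, 'n':2
C (first-col start): C('$')=0, C('h')=1, C('i')=3, C('k')=4, C('l')=6, C('m')=8, C('n')=14
L[0]='k': occ=0, LF[0]=C('k')+0=4+0=4
L[1]='n': occ=0, LF[1]=C('n')+0=14+0=14
L[2]='m': occ=0, LF[2]=C('m')+0=8+0=8
L[3]='$': occ=0, LF[3]=C('$')+0=0+0=0
L[4]='h': occ=0, LF[4]=C('h')+0=1+0=1
L[5]='n': occ=1, LF[5]=C('n')+1=14+1=15
L[6]='m': occ=1, LF[6]=C('m')+1=8+1=9
L[7]='l': occ=0, LF[7]=C('l')+0=6+0=6
L[8]='i': occ=0, LF[8]=C('i')+0=3+0=3
L[9]='m': occ=2, LF[9]=C('m')+2=8+2=10
L[10]='h': occ=1, LF[10]=C('h')+1=1+1=2
L[11]='k': occ=1, LF[11]=C('k')+1=4+1=5
L[12]='m': occ=3, LF[12]=C('m')+3=8+3=11
L[13]='l': occ=1, LF[13]=C('l')+1=6+1=7
L[14]='m': occ=4, LF[14]=C('m')+4=8+4=12
L[15]='m': occ=5, LF[15]=C('m')+5=8+5=13

Answer: 4 14 8 0 1 15 9 6 3 10 2 5 11 7 12 13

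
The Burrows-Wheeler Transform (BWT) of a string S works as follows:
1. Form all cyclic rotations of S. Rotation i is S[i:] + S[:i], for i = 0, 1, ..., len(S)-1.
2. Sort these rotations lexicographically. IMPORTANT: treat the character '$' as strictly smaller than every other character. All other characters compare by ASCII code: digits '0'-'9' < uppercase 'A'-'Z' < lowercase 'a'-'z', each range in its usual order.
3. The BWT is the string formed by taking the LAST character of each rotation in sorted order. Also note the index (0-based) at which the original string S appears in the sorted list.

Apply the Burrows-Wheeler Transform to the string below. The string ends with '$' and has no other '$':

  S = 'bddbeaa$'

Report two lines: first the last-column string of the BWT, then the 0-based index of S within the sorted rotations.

All 8 rotations (rotation i = S[i:]+S[:i]):
  rot[0] = bddbeaa$
  rot[1] = ddbeaa$b
  rot[2] = dbeaa$bd
  rot[3] = beaa$bdd
  rot[4] = eaa$bddb
  rot[5] = aa$bddbe
  rot[6] = a$bddbea
  rot[7] = $bddbeaa
Sorted (with $ < everything):
  sorted[0] = $bddbeaa  (last char: 'a')
  sorted[1] = a$bddbea  (last char: 'a')
  sorted[2] = aa$bddbe  (last char: 'e')
  sorted[3] = bddbeaa$  (last char: '$')
  sorted[4] = beaa$bdd  (last char: 'd')
  sorted[5] = dbeaa$bd  (last char: 'd')
  sorted[6] = ddbeaa$b  (last char: 'b')
  sorted[7] = eaa$bddb  (last char: 'b')
Last column: aae$ddbb
Original string S is at sorted index 3

Answer: aae$ddbb
3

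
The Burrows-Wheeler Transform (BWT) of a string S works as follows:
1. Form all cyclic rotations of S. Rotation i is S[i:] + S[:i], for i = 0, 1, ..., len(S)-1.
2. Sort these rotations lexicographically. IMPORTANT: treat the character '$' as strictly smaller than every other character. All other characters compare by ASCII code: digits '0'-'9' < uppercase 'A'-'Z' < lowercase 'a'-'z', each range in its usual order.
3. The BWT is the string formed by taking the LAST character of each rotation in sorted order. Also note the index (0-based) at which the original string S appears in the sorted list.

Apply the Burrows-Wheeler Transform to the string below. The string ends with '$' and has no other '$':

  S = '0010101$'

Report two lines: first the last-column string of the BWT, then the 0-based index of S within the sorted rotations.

Answer: 1$110000
1

Derivation:
All 8 rotations (rotation i = S[i:]+S[:i]):
  rot[0] = 0010101$
  rot[1] = 010101$0
  rot[2] = 10101$00
  rot[3] = 0101$001
  rot[4] = 101$0010
  rot[5] = 01$00101
  rot[6] = 1$001010
  rot[7] = $0010101
Sorted (with $ < everything):
  sorted[0] = $0010101  (last char: '1')
  sorted[1] = 0010101$  (last char: '$')
  sorted[2] = 01$00101  (last char: '1')
  sorted[3] = 0101$001  (last char: '1')
  sorted[4] = 010101$0  (last char: '0')
  sorted[5] = 1$001010  (last char: '0')
  sorted[6] = 101$0010  (last char: '0')
  sorted[7] = 10101$00  (last char: '0')
Last column: 1$110000
Original string S is at sorted index 1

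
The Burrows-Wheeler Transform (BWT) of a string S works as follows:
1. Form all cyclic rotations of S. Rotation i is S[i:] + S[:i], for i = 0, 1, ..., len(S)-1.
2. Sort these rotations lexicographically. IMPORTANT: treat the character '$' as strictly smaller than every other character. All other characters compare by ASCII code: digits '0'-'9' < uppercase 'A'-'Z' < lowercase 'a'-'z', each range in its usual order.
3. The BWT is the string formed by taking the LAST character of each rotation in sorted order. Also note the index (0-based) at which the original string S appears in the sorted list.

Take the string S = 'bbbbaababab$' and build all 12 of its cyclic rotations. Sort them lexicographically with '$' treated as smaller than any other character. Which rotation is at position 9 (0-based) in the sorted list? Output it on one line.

All 12 rotations (rotation i = S[i:]+S[:i]):
  rot[0] = bbbbaababab$
  rot[1] = bbbaababab$b
  rot[2] = bbaababab$bb
  rot[3] = baababab$bbb
  rot[4] = aababab$bbbb
  rot[5] = ababab$bbbba
  rot[6] = babab$bbbbaa
  rot[7] = abab$bbbbaab
  rot[8] = bab$bbbbaaba
  rot[9] = ab$bbbbaabab
  rot[10] = b$bbbbaababa
  rot[11] = $bbbbaababab
Sorted (with $ < everything):
  sorted[0] = $bbbbaababab
  sorted[1] = aababab$bbbb
  sorted[2] = ab$bbbbaabab
  sorted[3] = abab$bbbbaab
  sorted[4] = ababab$bbbba
  sorted[5] = b$bbbbaababa
  sorted[6] = baababab$bbb
  sorted[7] = bab$bbbbaaba
  sorted[8] = babab$bbbbaa
  sorted[9] = bbaababab$bb
  sorted[10] = bbbaababab$b
  sorted[11] = bbbbaababab$
sorted[9] = bbaababab$bb

Answer: bbaababab$bb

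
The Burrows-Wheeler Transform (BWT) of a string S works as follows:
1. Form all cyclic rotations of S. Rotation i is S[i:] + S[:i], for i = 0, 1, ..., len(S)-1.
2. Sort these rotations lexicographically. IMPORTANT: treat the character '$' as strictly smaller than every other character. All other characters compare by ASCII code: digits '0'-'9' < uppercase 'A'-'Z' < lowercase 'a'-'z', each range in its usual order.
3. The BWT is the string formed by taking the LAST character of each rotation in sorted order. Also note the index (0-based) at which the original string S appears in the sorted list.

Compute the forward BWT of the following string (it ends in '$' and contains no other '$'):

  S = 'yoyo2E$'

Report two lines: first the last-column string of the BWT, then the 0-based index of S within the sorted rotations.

Answer: Eo2yyo$
6

Derivation:
All 7 rotations (rotation i = S[i:]+S[:i]):
  rot[0] = yoyo2E$
  rot[1] = oyo2E$y
  rot[2] = yo2E$yo
  rot[3] = o2E$yoy
  rot[4] = 2E$yoyo
  rot[5] = E$yoyo2
  rot[6] = $yoyo2E
Sorted (with $ < everything):
  sorted[0] = $yoyo2E  (last char: 'E')
  sorted[1] = 2E$yoyo  (last char: 'o')
  sorted[2] = E$yoyo2  (last char: '2')
  sorted[3] = o2E$yoy  (last char: 'y')
  sorted[4] = oyo2E$y  (last char: 'y')
  sorted[5] = yo2E$yo  (last char: 'o')
  sorted[6] = yoyo2E$  (last char: '$')
Last column: Eo2yyo$
Original string S is at sorted index 6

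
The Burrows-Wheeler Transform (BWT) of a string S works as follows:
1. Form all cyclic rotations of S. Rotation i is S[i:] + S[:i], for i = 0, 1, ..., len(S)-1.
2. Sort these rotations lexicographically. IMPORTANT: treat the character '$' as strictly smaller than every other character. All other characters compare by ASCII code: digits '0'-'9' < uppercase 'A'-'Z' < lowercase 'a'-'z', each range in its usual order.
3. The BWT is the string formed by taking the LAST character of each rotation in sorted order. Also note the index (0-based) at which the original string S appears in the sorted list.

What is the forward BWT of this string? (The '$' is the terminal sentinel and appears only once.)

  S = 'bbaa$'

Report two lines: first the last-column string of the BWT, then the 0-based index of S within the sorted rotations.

All 5 rotations (rotation i = S[i:]+S[:i]):
  rot[0] = bbaa$
  rot[1] = baa$b
  rot[2] = aa$bb
  rot[3] = a$bba
  rot[4] = $bbaa
Sorted (with $ < everything):
  sorted[0] = $bbaa  (last char: 'a')
  sorted[1] = a$bba  (last char: 'a')
  sorted[2] = aa$bb  (last char: 'b')
  sorted[3] = baa$b  (last char: 'b')
  sorted[4] = bbaa$  (last char: '$')
Last column: aabb$
Original string S is at sorted index 4

Answer: aabb$
4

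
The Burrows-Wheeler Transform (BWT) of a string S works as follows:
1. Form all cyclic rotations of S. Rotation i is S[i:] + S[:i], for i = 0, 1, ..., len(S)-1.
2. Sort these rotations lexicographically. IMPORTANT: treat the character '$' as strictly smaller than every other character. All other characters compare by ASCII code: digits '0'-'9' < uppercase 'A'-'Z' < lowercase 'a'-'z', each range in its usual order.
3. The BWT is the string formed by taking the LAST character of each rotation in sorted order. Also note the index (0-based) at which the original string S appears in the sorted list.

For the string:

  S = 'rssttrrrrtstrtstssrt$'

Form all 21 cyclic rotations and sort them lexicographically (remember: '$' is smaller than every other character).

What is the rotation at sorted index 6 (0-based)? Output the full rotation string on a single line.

All 21 rotations (rotation i = S[i:]+S[:i]):
  rot[0] = rssttrrrrtstrtstssrt$
  rot[1] = ssttrrrrtstrtstssrt$r
  rot[2] = sttrrrrtstrtstssrt$rs
  rot[3] = ttrrrrtstrtstssrt$rss
  rot[4] = trrrrtstrtstssrt$rsst
  rot[5] = rrrrtstrtstssrt$rsstt
  rot[6] = rrrtstrtstssrt$rssttr
  rot[7] = rrtstrtstssrt$rssttrr
  rot[8] = rtstrtstssrt$rssttrrr
  rot[9] = tstrtstssrt$rssttrrrr
  rot[10] = strtstssrt$rssttrrrrt
  rot[11] = trtstssrt$rssttrrrrts
  rot[12] = rtstssrt$rssttrrrrtst
  rot[13] = tstssrt$rssttrrrrtstr
  rot[14] = stssrt$rssttrrrrtstrt
  rot[15] = tssrt$rssttrrrrtstrts
  rot[16] = ssrt$rssttrrrrtstrtst
  rot[17] = srt$rssttrrrrtstrtsts
  rot[18] = rt$rssttrrrrtstrtstss
  rot[19] = t$rssttrrrrtstrtstssr
  rot[20] = $rssttrrrrtstrtstssrt
Sorted (with $ < everything):
  sorted[0] = $rssttrrrrtstrtstssrt
  sorted[1] = rrrrtstrtstssrt$rsstt
  sorted[2] = rrrtstrtstssrt$rssttr
  sorted[3] = rrtstrtstssrt$rssttrr
  sorted[4] = rssttrrrrtstrtstssrt$
  sorted[5] = rt$rssttrrrrtstrtstss
  sorted[6] = rtstrtstssrt$rssttrrr
  sorted[7] = rtstssrt$rssttrrrrtst
  sorted[8] = srt$rssttrrrrtstrtsts
  sorted[9] = ssrt$rssttrrrrtstrtst
  sorted[10] = ssttrrrrtstrtstssrt$r
  sorted[11] = strtstssrt$rssttrrrrt
  sorted[12] = stssrt$rssttrrrrtstrt
  sorted[13] = sttrrrrtstrtstssrt$rs
  sorted[14] = t$rssttrrrrtstrtstssr
  sorted[15] = trrrrtstrtstssrt$rsst
  sorted[16] = trtstssrt$rssttrrrrts
  sorted[17] = tssrt$rssttrrrrtstrts
  sorted[18] = tstrtstssrt$rssttrrrr
  sorted[19] = tstssrt$rssttrrrrtstr
  sorted[20] = ttrrrrtstrtstssrt$rss
sorted[6] = rtstrtstssrt$rssttrrr

Answer: rtstrtstssrt$rssttrrr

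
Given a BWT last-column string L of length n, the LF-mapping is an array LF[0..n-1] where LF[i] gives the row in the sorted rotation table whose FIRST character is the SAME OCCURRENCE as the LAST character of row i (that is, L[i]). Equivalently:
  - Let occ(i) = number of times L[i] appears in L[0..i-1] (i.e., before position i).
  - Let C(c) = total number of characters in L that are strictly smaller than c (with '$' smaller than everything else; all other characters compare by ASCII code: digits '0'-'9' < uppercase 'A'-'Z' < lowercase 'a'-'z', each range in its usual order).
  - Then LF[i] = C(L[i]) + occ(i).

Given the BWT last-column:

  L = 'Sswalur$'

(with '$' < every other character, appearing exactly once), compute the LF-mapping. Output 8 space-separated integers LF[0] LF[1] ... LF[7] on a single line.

Char counts: '$':1, 'S':1, 'a':1, 'l':1, 'r':1, 's':1, 'u':1, 'w':1
C (first-col start): C('$')=0, C('S')=1, C('a')=2, C('l')=3, C('r')=4, C('s')=5, C('u')=6, C('w')=7
L[0]='S': occ=0, LF[0]=C('S')+0=1+0=1
L[1]='s': occ=0, LF[1]=C('s')+0=5+0=5
L[2]='w': occ=0, LF[2]=C('w')+0=7+0=7
L[3]='a': occ=0, LF[3]=C('a')+0=2+0=2
L[4]='l': occ=0, LF[4]=C('l')+0=3+0=3
L[5]='u': occ=0, LF[5]=C('u')+0=6+0=6
L[6]='r': occ=0, LF[6]=C('r')+0=4+0=4
L[7]='$': occ=0, LF[7]=C('$')+0=0+0=0

Answer: 1 5 7 2 3 6 4 0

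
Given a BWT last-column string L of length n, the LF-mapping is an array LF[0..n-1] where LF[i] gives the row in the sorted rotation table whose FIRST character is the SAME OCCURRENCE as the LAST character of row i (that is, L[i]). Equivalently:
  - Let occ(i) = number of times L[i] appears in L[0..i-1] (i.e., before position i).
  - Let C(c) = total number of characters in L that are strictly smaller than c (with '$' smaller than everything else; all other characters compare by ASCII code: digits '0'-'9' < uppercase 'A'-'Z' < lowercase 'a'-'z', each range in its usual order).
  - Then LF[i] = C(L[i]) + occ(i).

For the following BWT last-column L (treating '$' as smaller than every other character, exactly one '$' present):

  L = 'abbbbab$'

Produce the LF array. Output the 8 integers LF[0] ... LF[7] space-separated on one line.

Answer: 1 3 4 5 6 2 7 0

Derivation:
Char counts: '$':1, 'a':2, 'b':5
C (first-col start): C('$')=0, C('a')=1, C('b')=3
L[0]='a': occ=0, LF[0]=C('a')+0=1+0=1
L[1]='b': occ=0, LF[1]=C('b')+0=3+0=3
L[2]='b': occ=1, LF[2]=C('b')+1=3+1=4
L[3]='b': occ=2, LF[3]=C('b')+2=3+2=5
L[4]='b': occ=3, LF[4]=C('b')+3=3+3=6
L[5]='a': occ=1, LF[5]=C('a')+1=1+1=2
L[6]='b': occ=4, LF[6]=C('b')+4=3+4=7
L[7]='$': occ=0, LF[7]=C('$')+0=0+0=0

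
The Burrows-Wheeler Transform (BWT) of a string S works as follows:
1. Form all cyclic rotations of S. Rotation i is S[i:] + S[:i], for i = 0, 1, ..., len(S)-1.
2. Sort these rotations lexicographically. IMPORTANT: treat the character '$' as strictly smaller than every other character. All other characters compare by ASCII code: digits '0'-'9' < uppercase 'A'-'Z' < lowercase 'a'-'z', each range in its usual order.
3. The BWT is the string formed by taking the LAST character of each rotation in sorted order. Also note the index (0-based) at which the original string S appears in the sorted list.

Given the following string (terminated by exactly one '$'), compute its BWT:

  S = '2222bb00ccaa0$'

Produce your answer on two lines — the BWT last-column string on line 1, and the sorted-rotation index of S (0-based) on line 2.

All 14 rotations (rotation i = S[i:]+S[:i]):
  rot[0] = 2222bb00ccaa0$
  rot[1] = 222bb00ccaa0$2
  rot[2] = 22bb00ccaa0$22
  rot[3] = 2bb00ccaa0$222
  rot[4] = bb00ccaa0$2222
  rot[5] = b00ccaa0$2222b
  rot[6] = 00ccaa0$2222bb
  rot[7] = 0ccaa0$2222bb0
  rot[8] = ccaa0$2222bb00
  rot[9] = caa0$2222bb00c
  rot[10] = aa0$2222bb00cc
  rot[11] = a0$2222bb00cca
  rot[12] = 0$2222bb00ccaa
  rot[13] = $2222bb00ccaa0
Sorted (with $ < everything):
  sorted[0] = $2222bb00ccaa0  (last char: '0')
  sorted[1] = 0$2222bb00ccaa  (last char: 'a')
  sorted[2] = 00ccaa0$2222bb  (last char: 'b')
  sorted[3] = 0ccaa0$2222bb0  (last char: '0')
  sorted[4] = 2222bb00ccaa0$  (last char: '$')
  sorted[5] = 222bb00ccaa0$2  (last char: '2')
  sorted[6] = 22bb00ccaa0$22  (last char: '2')
  sorted[7] = 2bb00ccaa0$222  (last char: '2')
  sorted[8] = a0$2222bb00cca  (last char: 'a')
  sorted[9] = aa0$2222bb00cc  (last char: 'c')
  sorted[10] = b00ccaa0$2222b  (last char: 'b')
  sorted[11] = bb00ccaa0$2222  (last char: '2')
  sorted[12] = caa0$2222bb00c  (last char: 'c')
  sorted[13] = ccaa0$2222bb00  (last char: '0')
Last column: 0ab0$222acb2c0
Original string S is at sorted index 4

Answer: 0ab0$222acb2c0
4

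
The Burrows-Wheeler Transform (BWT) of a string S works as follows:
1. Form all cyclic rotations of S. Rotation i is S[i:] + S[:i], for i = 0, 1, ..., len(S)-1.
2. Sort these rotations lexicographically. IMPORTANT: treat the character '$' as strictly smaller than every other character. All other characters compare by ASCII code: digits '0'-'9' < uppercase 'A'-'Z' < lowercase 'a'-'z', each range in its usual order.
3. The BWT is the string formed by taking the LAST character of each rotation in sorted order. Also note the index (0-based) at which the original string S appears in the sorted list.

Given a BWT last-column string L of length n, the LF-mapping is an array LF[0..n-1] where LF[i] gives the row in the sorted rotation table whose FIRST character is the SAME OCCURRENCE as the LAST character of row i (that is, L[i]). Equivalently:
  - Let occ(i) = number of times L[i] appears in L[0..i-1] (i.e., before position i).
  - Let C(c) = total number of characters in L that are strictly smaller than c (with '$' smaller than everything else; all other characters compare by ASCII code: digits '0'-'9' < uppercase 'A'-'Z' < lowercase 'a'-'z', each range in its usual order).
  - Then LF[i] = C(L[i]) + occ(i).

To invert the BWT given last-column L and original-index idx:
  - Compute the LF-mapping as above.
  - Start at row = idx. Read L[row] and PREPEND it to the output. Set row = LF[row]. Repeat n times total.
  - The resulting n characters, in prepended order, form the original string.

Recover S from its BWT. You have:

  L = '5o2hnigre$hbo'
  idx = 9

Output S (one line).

Answer: neighborho25$

Derivation:
LF mapping: 2 10 1 6 9 8 5 12 4 0 7 3 11
Walk LF starting at row 9, prepending L[row]:
  step 1: row=9, L[9]='$', prepend. Next row=LF[9]=0
  step 2: row=0, L[0]='5', prepend. Next row=LF[0]=2
  step 3: row=2, L[2]='2', prepend. Next row=LF[2]=1
  step 4: row=1, L[1]='o', prepend. Next row=LF[1]=10
  step 5: row=10, L[10]='h', prepend. Next row=LF[10]=7
  step 6: row=7, L[7]='r', prepend. Next row=LF[7]=12
  step 7: row=12, L[12]='o', prepend. Next row=LF[12]=11
  step 8: row=11, L[11]='b', prepend. Next row=LF[11]=3
  step 9: row=3, L[3]='h', prepend. Next row=LF[3]=6
  step 10: row=6, L[6]='g', prepend. Next row=LF[6]=5
  step 11: row=5, L[5]='i', prepend. Next row=LF[5]=8
  step 12: row=8, L[8]='e', prepend. Next row=LF[8]=4
  step 13: row=4, L[4]='n', prepend. Next row=LF[4]=9
Reversed output: neighborho25$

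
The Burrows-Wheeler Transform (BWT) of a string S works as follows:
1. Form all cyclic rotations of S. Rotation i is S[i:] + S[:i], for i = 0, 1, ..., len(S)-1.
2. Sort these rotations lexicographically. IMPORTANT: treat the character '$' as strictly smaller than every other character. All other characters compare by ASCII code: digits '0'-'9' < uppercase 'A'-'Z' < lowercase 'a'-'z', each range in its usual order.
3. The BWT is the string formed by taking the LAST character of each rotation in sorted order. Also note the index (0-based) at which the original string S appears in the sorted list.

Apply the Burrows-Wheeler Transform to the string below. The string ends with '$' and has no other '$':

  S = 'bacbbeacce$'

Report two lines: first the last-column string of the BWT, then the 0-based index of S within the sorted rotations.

Answer: ebe$cbaaccb
3

Derivation:
All 11 rotations (rotation i = S[i:]+S[:i]):
  rot[0] = bacbbeacce$
  rot[1] = acbbeacce$b
  rot[2] = cbbeacce$ba
  rot[3] = bbeacce$bac
  rot[4] = beacce$bacb
  rot[5] = eacce$bacbb
  rot[6] = acce$bacbbe
  rot[7] = cce$bacbbea
  rot[8] = ce$bacbbeac
  rot[9] = e$bacbbeacc
  rot[10] = $bacbbeacce
Sorted (with $ < everything):
  sorted[0] = $bacbbeacce  (last char: 'e')
  sorted[1] = acbbeacce$b  (last char: 'b')
  sorted[2] = acce$bacbbe  (last char: 'e')
  sorted[3] = bacbbeacce$  (last char: '$')
  sorted[4] = bbeacce$bac  (last char: 'c')
  sorted[5] = beacce$bacb  (last char: 'b')
  sorted[6] = cbbeacce$ba  (last char: 'a')
  sorted[7] = cce$bacbbea  (last char: 'a')
  sorted[8] = ce$bacbbeac  (last char: 'c')
  sorted[9] = e$bacbbeacc  (last char: 'c')
  sorted[10] = eacce$bacbb  (last char: 'b')
Last column: ebe$cbaaccb
Original string S is at sorted index 3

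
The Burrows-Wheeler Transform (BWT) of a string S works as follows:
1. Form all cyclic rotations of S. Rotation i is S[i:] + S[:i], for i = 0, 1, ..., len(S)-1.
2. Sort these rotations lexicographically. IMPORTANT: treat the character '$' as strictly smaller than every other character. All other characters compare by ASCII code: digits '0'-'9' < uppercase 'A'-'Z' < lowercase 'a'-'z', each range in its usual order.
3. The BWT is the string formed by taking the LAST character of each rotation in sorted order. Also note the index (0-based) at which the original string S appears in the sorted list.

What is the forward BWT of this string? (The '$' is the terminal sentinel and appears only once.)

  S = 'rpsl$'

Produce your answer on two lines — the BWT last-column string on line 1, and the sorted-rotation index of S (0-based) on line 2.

Answer: lsr$p
3

Derivation:
All 5 rotations (rotation i = S[i:]+S[:i]):
  rot[0] = rpsl$
  rot[1] = psl$r
  rot[2] = sl$rp
  rot[3] = l$rps
  rot[4] = $rpsl
Sorted (with $ < everything):
  sorted[0] = $rpsl  (last char: 'l')
  sorted[1] = l$rps  (last char: 's')
  sorted[2] = psl$r  (last char: 'r')
  sorted[3] = rpsl$  (last char: '$')
  sorted[4] = sl$rp  (last char: 'p')
Last column: lsr$p
Original string S is at sorted index 3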